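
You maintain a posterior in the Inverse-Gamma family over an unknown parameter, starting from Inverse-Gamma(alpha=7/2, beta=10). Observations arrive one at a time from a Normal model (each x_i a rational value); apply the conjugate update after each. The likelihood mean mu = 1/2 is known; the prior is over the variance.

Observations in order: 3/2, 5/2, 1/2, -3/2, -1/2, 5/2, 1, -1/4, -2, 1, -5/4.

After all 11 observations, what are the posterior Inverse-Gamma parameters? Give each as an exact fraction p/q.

alpha=9, beta=355/16

obs 1: x=3/2 → posterior Inverse-Gamma(4, 21/2)
obs 2: x=5/2 → posterior Inverse-Gamma(9/2, 25/2)
obs 3: x=1/2 → posterior Inverse-Gamma(5, 25/2)
obs 4: x=-3/2 → posterior Inverse-Gamma(11/2, 29/2)
obs 5: x=-1/2 → posterior Inverse-Gamma(6, 15)
obs 6: x=5/2 → posterior Inverse-Gamma(13/2, 17)
obs 7: x=1 → posterior Inverse-Gamma(7, 137/8)
obs 8: x=-1/4 → posterior Inverse-Gamma(15/2, 557/32)
obs 9: x=-2 → posterior Inverse-Gamma(8, 657/32)
obs 10: x=1 → posterior Inverse-Gamma(17/2, 661/32)
obs 11: x=-5/4 → posterior Inverse-Gamma(9, 355/16)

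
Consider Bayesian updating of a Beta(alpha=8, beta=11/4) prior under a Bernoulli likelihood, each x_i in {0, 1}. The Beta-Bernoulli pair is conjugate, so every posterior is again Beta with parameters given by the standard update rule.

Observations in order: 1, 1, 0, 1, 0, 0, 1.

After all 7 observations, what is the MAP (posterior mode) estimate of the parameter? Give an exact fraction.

obs 1: x=1 → posterior Beta(9, 11/4)
obs 2: x=1 → posterior Beta(10, 11/4)
obs 3: x=0 → posterior Beta(10, 15/4)
obs 4: x=1 → posterior Beta(11, 15/4)
obs 5: x=0 → posterior Beta(11, 19/4)
obs 6: x=0 → posterior Beta(11, 23/4)
obs 7: x=1 → posterior Beta(12, 23/4)

44/63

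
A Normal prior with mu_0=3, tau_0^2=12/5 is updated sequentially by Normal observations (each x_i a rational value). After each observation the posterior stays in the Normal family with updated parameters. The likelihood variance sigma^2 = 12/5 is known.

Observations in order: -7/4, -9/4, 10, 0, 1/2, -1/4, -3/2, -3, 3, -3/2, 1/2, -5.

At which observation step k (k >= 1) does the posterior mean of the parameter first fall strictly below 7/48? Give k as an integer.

obs 1: x=-7/4 → posterior Normal(5/8, 6/5)
obs 2: x=-9/4 → posterior Normal(-1/3, 4/5)
obs 3: x=10 → posterior Normal(9/4, 3/5)
obs 4: x=0 → posterior Normal(9/5, 12/25)
obs 5: x=1/2 → posterior Normal(19/12, 2/5)
obs 6: x=-1/4 → posterior Normal(37/28, 12/35)
obs 7: x=-3/2 → posterior Normal(31/32, 3/10)
obs 8: x=-3 → posterior Normal(19/36, 4/15)
obs 9: x=3 → posterior Normal(31/40, 6/25)
obs 10: x=-3/2 → posterior Normal(25/44, 12/55)
obs 11: x=1/2 → posterior Normal(9/16, 1/5)
obs 12: x=-5 → posterior Normal(7/52, 12/65)

k = 2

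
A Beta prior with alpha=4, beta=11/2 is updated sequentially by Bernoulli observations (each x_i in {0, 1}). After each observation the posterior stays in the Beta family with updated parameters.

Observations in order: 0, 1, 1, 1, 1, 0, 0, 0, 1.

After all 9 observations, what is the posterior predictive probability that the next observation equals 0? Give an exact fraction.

19/37

obs 1: x=0 → posterior Beta(4, 13/2)
obs 2: x=1 → posterior Beta(5, 13/2)
obs 3: x=1 → posterior Beta(6, 13/2)
obs 4: x=1 → posterior Beta(7, 13/2)
obs 5: x=1 → posterior Beta(8, 13/2)
obs 6: x=0 → posterior Beta(8, 15/2)
obs 7: x=0 → posterior Beta(8, 17/2)
obs 8: x=0 → posterior Beta(8, 19/2)
obs 9: x=1 → posterior Beta(9, 19/2)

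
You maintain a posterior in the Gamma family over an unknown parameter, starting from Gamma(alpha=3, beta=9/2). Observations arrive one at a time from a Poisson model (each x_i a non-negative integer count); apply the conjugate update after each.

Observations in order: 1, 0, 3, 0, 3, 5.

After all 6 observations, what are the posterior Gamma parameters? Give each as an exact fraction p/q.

obs 1: x=1 → posterior Gamma(4, 11/2)
obs 2: x=0 → posterior Gamma(4, 13/2)
obs 3: x=3 → posterior Gamma(7, 15/2)
obs 4: x=0 → posterior Gamma(7, 17/2)
obs 5: x=3 → posterior Gamma(10, 19/2)
obs 6: x=5 → posterior Gamma(15, 21/2)

alpha=15, beta=21/2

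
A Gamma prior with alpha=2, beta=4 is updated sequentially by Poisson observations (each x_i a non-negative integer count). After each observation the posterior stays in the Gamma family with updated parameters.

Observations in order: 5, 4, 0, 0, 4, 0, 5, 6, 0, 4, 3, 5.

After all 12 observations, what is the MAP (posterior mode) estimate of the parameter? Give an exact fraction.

37/16

obs 1: x=5 → posterior Gamma(7, 5)
obs 2: x=4 → posterior Gamma(11, 6)
obs 3: x=0 → posterior Gamma(11, 7)
obs 4: x=0 → posterior Gamma(11, 8)
obs 5: x=4 → posterior Gamma(15, 9)
obs 6: x=0 → posterior Gamma(15, 10)
obs 7: x=5 → posterior Gamma(20, 11)
obs 8: x=6 → posterior Gamma(26, 12)
obs 9: x=0 → posterior Gamma(26, 13)
obs 10: x=4 → posterior Gamma(30, 14)
obs 11: x=3 → posterior Gamma(33, 15)
obs 12: x=5 → posterior Gamma(38, 16)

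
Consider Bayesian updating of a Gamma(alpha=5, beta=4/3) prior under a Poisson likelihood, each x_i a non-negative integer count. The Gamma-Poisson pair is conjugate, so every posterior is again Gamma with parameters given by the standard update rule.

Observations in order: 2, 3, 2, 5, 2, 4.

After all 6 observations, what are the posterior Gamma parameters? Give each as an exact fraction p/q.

obs 1: x=2 → posterior Gamma(7, 7/3)
obs 2: x=3 → posterior Gamma(10, 10/3)
obs 3: x=2 → posterior Gamma(12, 13/3)
obs 4: x=5 → posterior Gamma(17, 16/3)
obs 5: x=2 → posterior Gamma(19, 19/3)
obs 6: x=4 → posterior Gamma(23, 22/3)

alpha=23, beta=22/3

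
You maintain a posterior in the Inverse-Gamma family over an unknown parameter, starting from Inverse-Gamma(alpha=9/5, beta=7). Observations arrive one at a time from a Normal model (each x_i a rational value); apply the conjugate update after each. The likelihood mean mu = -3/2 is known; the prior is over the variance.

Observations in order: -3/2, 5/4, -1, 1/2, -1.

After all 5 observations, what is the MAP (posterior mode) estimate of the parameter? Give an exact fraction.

obs 1: x=-3/2 → posterior Inverse-Gamma(23/10, 7)
obs 2: x=5/4 → posterior Inverse-Gamma(14/5, 345/32)
obs 3: x=-1 → posterior Inverse-Gamma(33/10, 349/32)
obs 4: x=1/2 → posterior Inverse-Gamma(19/5, 413/32)
obs 5: x=-1 → posterior Inverse-Gamma(43/10, 417/32)

2085/848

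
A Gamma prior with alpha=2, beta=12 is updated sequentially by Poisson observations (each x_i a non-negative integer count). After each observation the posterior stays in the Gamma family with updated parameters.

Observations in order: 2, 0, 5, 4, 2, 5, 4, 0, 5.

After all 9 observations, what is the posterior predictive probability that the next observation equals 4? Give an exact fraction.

obs 1: x=2 → posterior Gamma(4, 13)
obs 2: x=0 → posterior Gamma(4, 14)
obs 3: x=5 → posterior Gamma(9, 15)
obs 4: x=4 → posterior Gamma(13, 16)
obs 5: x=2 → posterior Gamma(15, 17)
obs 6: x=5 → posterior Gamma(20, 18)
obs 7: x=4 → posterior Gamma(24, 19)
obs 8: x=0 → posterior Gamma(24, 20)
obs 9: x=5 → posterior Gamma(29, 21)

993320145218173934849410987827587369639595/24937819669491996988681287340833426787794944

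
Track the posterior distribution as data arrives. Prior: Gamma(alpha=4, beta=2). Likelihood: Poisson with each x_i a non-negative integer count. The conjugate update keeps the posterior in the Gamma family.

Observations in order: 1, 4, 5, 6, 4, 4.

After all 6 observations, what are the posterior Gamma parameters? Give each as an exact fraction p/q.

obs 1: x=1 → posterior Gamma(5, 3)
obs 2: x=4 → posterior Gamma(9, 4)
obs 3: x=5 → posterior Gamma(14, 5)
obs 4: x=6 → posterior Gamma(20, 6)
obs 5: x=4 → posterior Gamma(24, 7)
obs 6: x=4 → posterior Gamma(28, 8)

alpha=28, beta=8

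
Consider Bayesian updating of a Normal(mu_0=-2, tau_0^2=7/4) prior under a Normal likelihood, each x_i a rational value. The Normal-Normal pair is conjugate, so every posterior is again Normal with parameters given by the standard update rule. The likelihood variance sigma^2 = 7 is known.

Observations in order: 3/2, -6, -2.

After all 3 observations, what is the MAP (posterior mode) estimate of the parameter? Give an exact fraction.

obs 1: x=3/2 → posterior Normal(-13/10, 7/5)
obs 2: x=-6 → posterior Normal(-25/12, 7/6)
obs 3: x=-2 → posterior Normal(-29/14, 1)

-29/14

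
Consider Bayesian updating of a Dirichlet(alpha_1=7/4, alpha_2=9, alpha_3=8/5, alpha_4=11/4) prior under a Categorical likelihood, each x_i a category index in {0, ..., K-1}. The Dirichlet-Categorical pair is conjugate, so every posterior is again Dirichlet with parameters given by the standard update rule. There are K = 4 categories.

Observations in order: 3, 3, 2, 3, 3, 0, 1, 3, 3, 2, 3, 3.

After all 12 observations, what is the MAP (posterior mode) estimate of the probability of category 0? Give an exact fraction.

5/66

obs 1: x=3 → posterior Dirichlet(7/4, 9, 8/5, 15/4)
obs 2: x=3 → posterior Dirichlet(7/4, 9, 8/5, 19/4)
obs 3: x=2 → posterior Dirichlet(7/4, 9, 13/5, 19/4)
obs 4: x=3 → posterior Dirichlet(7/4, 9, 13/5, 23/4)
obs 5: x=3 → posterior Dirichlet(7/4, 9, 13/5, 27/4)
obs 6: x=0 → posterior Dirichlet(11/4, 9, 13/5, 27/4)
obs 7: x=1 → posterior Dirichlet(11/4, 10, 13/5, 27/4)
obs 8: x=3 → posterior Dirichlet(11/4, 10, 13/5, 31/4)
obs 9: x=3 → posterior Dirichlet(11/4, 10, 13/5, 35/4)
obs 10: x=2 → posterior Dirichlet(11/4, 10, 18/5, 35/4)
obs 11: x=3 → posterior Dirichlet(11/4, 10, 18/5, 39/4)
obs 12: x=3 → posterior Dirichlet(11/4, 10, 18/5, 43/4)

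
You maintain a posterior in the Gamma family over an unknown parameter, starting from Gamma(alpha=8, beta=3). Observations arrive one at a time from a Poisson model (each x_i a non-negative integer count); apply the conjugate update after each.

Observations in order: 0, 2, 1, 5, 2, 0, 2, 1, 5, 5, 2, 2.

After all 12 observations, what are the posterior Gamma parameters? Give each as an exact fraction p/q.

alpha=35, beta=15

obs 1: x=0 → posterior Gamma(8, 4)
obs 2: x=2 → posterior Gamma(10, 5)
obs 3: x=1 → posterior Gamma(11, 6)
obs 4: x=5 → posterior Gamma(16, 7)
obs 5: x=2 → posterior Gamma(18, 8)
obs 6: x=0 → posterior Gamma(18, 9)
obs 7: x=2 → posterior Gamma(20, 10)
obs 8: x=1 → posterior Gamma(21, 11)
obs 9: x=5 → posterior Gamma(26, 12)
obs 10: x=5 → posterior Gamma(31, 13)
obs 11: x=2 → posterior Gamma(33, 14)
obs 12: x=2 → posterior Gamma(35, 15)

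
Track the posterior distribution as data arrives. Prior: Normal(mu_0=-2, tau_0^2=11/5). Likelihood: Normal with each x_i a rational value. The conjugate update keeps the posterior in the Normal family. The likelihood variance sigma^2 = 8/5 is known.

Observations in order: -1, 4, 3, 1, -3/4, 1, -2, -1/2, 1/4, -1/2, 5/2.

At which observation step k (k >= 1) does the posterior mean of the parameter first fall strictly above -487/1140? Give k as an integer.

obs 1: x=-1 → posterior Normal(-27/19, 88/95)
obs 2: x=4 → posterior Normal(17/30, 44/75)
obs 3: x=3 → posterior Normal(50/41, 88/205)
obs 4: x=1 → posterior Normal(61/52, 22/65)
obs 5: x=-3/4 → posterior Normal(211/252, 88/315)
obs 6: x=1 → posterior Normal(255/296, 44/185)
obs 7: x=-2 → posterior Normal(167/340, 88/425)
obs 8: x=-1/2 → posterior Normal(145/384, 11/60)
obs 9: x=1/4 → posterior Normal(39/107, 88/535)
obs 10: x=-1/2 → posterior Normal(67/236, 44/295)
obs 11: x=5/2 → posterior Normal(61/129, 88/645)

k = 2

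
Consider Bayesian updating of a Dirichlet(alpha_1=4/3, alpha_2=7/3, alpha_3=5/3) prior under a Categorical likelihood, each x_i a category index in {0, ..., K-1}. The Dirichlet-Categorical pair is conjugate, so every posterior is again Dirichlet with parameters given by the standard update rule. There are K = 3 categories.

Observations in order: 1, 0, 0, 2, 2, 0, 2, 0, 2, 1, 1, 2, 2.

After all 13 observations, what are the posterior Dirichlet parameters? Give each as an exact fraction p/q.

obs 1: x=1 → posterior Dirichlet(4/3, 10/3, 5/3)
obs 2: x=0 → posterior Dirichlet(7/3, 10/3, 5/3)
obs 3: x=0 → posterior Dirichlet(10/3, 10/3, 5/3)
obs 4: x=2 → posterior Dirichlet(10/3, 10/3, 8/3)
obs 5: x=2 → posterior Dirichlet(10/3, 10/3, 11/3)
obs 6: x=0 → posterior Dirichlet(13/3, 10/3, 11/3)
obs 7: x=2 → posterior Dirichlet(13/3, 10/3, 14/3)
obs 8: x=0 → posterior Dirichlet(16/3, 10/3, 14/3)
obs 9: x=2 → posterior Dirichlet(16/3, 10/3, 17/3)
obs 10: x=1 → posterior Dirichlet(16/3, 13/3, 17/3)
obs 11: x=1 → posterior Dirichlet(16/3, 16/3, 17/3)
obs 12: x=2 → posterior Dirichlet(16/3, 16/3, 20/3)
obs 13: x=2 → posterior Dirichlet(16/3, 16/3, 23/3)

alpha_1=16/3, alpha_2=16/3, alpha_3=23/3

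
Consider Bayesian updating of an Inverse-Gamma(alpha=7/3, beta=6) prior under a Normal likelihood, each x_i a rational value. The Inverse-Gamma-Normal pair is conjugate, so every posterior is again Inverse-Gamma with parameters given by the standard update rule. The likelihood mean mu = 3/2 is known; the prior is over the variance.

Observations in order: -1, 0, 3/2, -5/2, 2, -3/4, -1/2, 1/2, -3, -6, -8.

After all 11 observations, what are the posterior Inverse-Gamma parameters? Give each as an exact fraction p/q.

alpha=47/6, beta=3417/32

obs 1: x=-1 → posterior Inverse-Gamma(17/6, 73/8)
obs 2: x=0 → posterior Inverse-Gamma(10/3, 41/4)
obs 3: x=3/2 → posterior Inverse-Gamma(23/6, 41/4)
obs 4: x=-5/2 → posterior Inverse-Gamma(13/3, 73/4)
obs 5: x=2 → posterior Inverse-Gamma(29/6, 147/8)
obs 6: x=-3/4 → posterior Inverse-Gamma(16/3, 669/32)
obs 7: x=-1/2 → posterior Inverse-Gamma(35/6, 733/32)
obs 8: x=1/2 → posterior Inverse-Gamma(19/3, 749/32)
obs 9: x=-3 → posterior Inverse-Gamma(41/6, 1073/32)
obs 10: x=-6 → posterior Inverse-Gamma(22/3, 1973/32)
obs 11: x=-8 → posterior Inverse-Gamma(47/6, 3417/32)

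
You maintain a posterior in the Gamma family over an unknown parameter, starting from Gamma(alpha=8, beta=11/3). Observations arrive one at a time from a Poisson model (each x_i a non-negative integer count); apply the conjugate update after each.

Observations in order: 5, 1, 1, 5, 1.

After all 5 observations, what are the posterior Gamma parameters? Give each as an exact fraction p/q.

obs 1: x=5 → posterior Gamma(13, 14/3)
obs 2: x=1 → posterior Gamma(14, 17/3)
obs 3: x=1 → posterior Gamma(15, 20/3)
obs 4: x=5 → posterior Gamma(20, 23/3)
obs 5: x=1 → posterior Gamma(21, 26/3)

alpha=21, beta=26/3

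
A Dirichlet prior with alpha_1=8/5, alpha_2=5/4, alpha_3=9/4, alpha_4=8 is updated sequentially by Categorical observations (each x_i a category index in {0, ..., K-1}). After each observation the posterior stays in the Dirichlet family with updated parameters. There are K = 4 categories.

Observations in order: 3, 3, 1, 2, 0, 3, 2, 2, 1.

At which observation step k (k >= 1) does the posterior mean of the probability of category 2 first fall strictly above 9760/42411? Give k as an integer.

obs 1: x=3 → posterior Dirichlet(8/5, 5/4, 9/4, 9)
obs 2: x=3 → posterior Dirichlet(8/5, 5/4, 9/4, 10)
obs 3: x=1 → posterior Dirichlet(8/5, 9/4, 9/4, 10)
obs 4: x=2 → posterior Dirichlet(8/5, 9/4, 13/4, 10)
obs 5: x=0 → posterior Dirichlet(13/5, 9/4, 13/4, 10)
obs 6: x=3 → posterior Dirichlet(13/5, 9/4, 13/4, 11)
obs 7: x=2 → posterior Dirichlet(13/5, 9/4, 17/4, 11)
obs 8: x=2 → posterior Dirichlet(13/5, 9/4, 21/4, 11)
obs 9: x=1 → posterior Dirichlet(13/5, 13/4, 21/4, 11)

k = 8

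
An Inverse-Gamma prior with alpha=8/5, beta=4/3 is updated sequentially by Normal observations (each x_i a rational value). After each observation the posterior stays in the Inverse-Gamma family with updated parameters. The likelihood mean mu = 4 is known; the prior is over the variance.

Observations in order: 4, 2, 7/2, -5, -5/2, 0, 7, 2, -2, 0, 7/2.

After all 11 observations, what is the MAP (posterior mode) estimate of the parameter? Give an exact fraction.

12685/972

obs 1: x=4 → posterior Inverse-Gamma(21/10, 4/3)
obs 2: x=2 → posterior Inverse-Gamma(13/5, 10/3)
obs 3: x=7/2 → posterior Inverse-Gamma(31/10, 83/24)
obs 4: x=-5 → posterior Inverse-Gamma(18/5, 1055/24)
obs 5: x=-5/2 → posterior Inverse-Gamma(41/10, 781/12)
obs 6: x=0 → posterior Inverse-Gamma(23/5, 877/12)
obs 7: x=7 → posterior Inverse-Gamma(51/10, 931/12)
obs 8: x=2 → posterior Inverse-Gamma(28/5, 955/12)
obs 9: x=-2 → posterior Inverse-Gamma(61/10, 1171/12)
obs 10: x=0 → posterior Inverse-Gamma(33/5, 1267/12)
obs 11: x=7/2 → posterior Inverse-Gamma(71/10, 2537/24)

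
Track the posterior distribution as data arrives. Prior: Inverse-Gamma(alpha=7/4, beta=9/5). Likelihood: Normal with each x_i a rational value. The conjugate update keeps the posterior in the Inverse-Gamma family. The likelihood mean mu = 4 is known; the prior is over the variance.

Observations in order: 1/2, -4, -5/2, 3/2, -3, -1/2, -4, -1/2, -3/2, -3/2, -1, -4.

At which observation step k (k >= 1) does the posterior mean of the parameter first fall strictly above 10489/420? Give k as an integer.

obs 1: x=1/2 → posterior Inverse-Gamma(9/4, 317/40)
obs 2: x=-4 → posterior Inverse-Gamma(11/4, 1597/40)
obs 3: x=-5/2 → posterior Inverse-Gamma(13/4, 1221/20)
obs 4: x=3/2 → posterior Inverse-Gamma(15/4, 2567/40)
obs 5: x=-3 → posterior Inverse-Gamma(17/4, 3547/40)
obs 6: x=-1/2 → posterior Inverse-Gamma(19/4, 494/5)
obs 7: x=-4 → posterior Inverse-Gamma(21/4, 654/5)
obs 8: x=-1/2 → posterior Inverse-Gamma(23/4, 5637/40)
obs 9: x=-3/2 → posterior Inverse-Gamma(25/4, 3121/20)
obs 10: x=-3/2 → posterior Inverse-Gamma(27/4, 6847/40)
obs 11: x=-1 → posterior Inverse-Gamma(29/4, 7347/40)
obs 12: x=-4 → posterior Inverse-Gamma(31/4, 8627/40)

k = 3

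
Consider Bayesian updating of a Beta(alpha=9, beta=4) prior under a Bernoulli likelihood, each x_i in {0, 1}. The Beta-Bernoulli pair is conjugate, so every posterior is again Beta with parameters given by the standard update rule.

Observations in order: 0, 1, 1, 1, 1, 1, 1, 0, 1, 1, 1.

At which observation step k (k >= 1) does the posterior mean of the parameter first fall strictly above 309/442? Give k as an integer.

k = 4

obs 1: x=0 → posterior Beta(9, 5)
obs 2: x=1 → posterior Beta(10, 5)
obs 3: x=1 → posterior Beta(11, 5)
obs 4: x=1 → posterior Beta(12, 5)
obs 5: x=1 → posterior Beta(13, 5)
obs 6: x=1 → posterior Beta(14, 5)
obs 7: x=1 → posterior Beta(15, 5)
obs 8: x=0 → posterior Beta(15, 6)
obs 9: x=1 → posterior Beta(16, 6)
obs 10: x=1 → posterior Beta(17, 6)
obs 11: x=1 → posterior Beta(18, 6)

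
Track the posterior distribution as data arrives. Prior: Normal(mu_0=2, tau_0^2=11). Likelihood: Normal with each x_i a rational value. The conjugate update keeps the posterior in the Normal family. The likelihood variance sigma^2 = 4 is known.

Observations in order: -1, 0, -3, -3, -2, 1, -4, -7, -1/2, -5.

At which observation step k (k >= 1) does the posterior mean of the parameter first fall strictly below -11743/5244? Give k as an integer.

obs 1: x=-1 → posterior Normal(-1/5, 44/15)
obs 2: x=0 → posterior Normal(-3/26, 22/13)
obs 3: x=-3 → posterior Normal(-36/37, 44/37)
obs 4: x=-3 → posterior Normal(-23/16, 11/12)
obs 5: x=-2 → posterior Normal(-91/59, 44/59)
obs 6: x=1 → posterior Normal(-8/7, 22/35)
obs 7: x=-4 → posterior Normal(-124/81, 44/81)
obs 8: x=-7 → posterior Normal(-201/92, 11/23)
obs 9: x=-1/2 → posterior Normal(-413/206, 44/103)
obs 10: x=-5 → posterior Normal(-523/228, 22/57)

k = 10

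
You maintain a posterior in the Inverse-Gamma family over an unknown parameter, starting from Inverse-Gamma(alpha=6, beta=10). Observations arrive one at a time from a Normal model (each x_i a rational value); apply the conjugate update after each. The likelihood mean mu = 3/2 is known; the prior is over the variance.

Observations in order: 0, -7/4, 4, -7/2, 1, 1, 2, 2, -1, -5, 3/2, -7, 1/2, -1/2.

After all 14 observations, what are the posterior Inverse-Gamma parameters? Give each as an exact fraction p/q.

obs 1: x=0 → posterior Inverse-Gamma(13/2, 89/8)
obs 2: x=-7/4 → posterior Inverse-Gamma(7, 525/32)
obs 3: x=4 → posterior Inverse-Gamma(15/2, 625/32)
obs 4: x=-7/2 → posterior Inverse-Gamma(8, 1025/32)
obs 5: x=1 → posterior Inverse-Gamma(17/2, 1029/32)
obs 6: x=1 → posterior Inverse-Gamma(9, 1033/32)
obs 7: x=2 → posterior Inverse-Gamma(19/2, 1037/32)
obs 8: x=2 → posterior Inverse-Gamma(10, 1041/32)
obs 9: x=-1 → posterior Inverse-Gamma(21/2, 1141/32)
obs 10: x=-5 → posterior Inverse-Gamma(11, 1817/32)
obs 11: x=3/2 → posterior Inverse-Gamma(23/2, 1817/32)
obs 12: x=-7 → posterior Inverse-Gamma(12, 2973/32)
obs 13: x=1/2 → posterior Inverse-Gamma(25/2, 2989/32)
obs 14: x=-1/2 → posterior Inverse-Gamma(13, 3053/32)

alpha=13, beta=3053/32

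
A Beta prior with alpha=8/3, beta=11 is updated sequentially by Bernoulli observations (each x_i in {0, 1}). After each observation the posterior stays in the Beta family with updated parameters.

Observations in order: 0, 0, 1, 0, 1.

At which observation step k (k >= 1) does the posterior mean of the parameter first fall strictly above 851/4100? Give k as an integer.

k = 3

obs 1: x=0 → posterior Beta(8/3, 12)
obs 2: x=0 → posterior Beta(8/3, 13)
obs 3: x=1 → posterior Beta(11/3, 13)
obs 4: x=0 → posterior Beta(11/3, 14)
obs 5: x=1 → posterior Beta(14/3, 14)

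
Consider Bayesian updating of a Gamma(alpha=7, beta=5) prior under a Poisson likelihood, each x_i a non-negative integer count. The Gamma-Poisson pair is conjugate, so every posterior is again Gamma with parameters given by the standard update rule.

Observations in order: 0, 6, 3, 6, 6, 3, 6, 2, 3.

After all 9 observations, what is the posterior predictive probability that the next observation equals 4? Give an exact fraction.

obs 1: x=0 → posterior Gamma(7, 6)
obs 2: x=6 → posterior Gamma(13, 7)
obs 3: x=3 → posterior Gamma(16, 8)
obs 4: x=6 → posterior Gamma(22, 9)
obs 5: x=6 → posterior Gamma(28, 10)
obs 6: x=3 → posterior Gamma(31, 11)
obs 7: x=6 → posterior Gamma(37, 12)
obs 8: x=2 → posterior Gamma(39, 13)
obs 9: x=3 → posterior Gamma(42, 14)

4542936634289543989122948524277650880436246314745856/27988872437379405735129012100514955818653106689453125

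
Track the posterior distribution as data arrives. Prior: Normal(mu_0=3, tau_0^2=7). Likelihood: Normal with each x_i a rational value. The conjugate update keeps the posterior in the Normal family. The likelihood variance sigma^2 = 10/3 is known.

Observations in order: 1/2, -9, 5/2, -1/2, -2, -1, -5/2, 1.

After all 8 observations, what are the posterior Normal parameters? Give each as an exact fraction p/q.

mu_0=-201/178, tau_0^2=35/89

obs 1: x=1/2 → posterior Normal(81/62, 70/31)
obs 2: x=-9 → posterior Normal(-297/104, 35/26)
obs 3: x=5/2 → posterior Normal(-96/73, 70/73)
obs 4: x=-1/2 → posterior Normal(-213/188, 35/47)
obs 5: x=-2 → posterior Normal(-297/230, 14/23)
obs 6: x=-1 → posterior Normal(-339/272, 35/68)
obs 7: x=-5/2 → posterior Normal(-222/157, 70/157)
obs 8: x=1 → posterior Normal(-201/178, 35/89)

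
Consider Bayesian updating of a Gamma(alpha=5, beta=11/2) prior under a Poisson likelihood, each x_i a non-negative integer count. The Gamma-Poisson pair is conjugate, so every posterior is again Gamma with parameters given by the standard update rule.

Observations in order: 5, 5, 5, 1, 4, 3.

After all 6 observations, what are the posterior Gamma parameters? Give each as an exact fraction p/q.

alpha=28, beta=23/2

obs 1: x=5 → posterior Gamma(10, 13/2)
obs 2: x=5 → posterior Gamma(15, 15/2)
obs 3: x=5 → posterior Gamma(20, 17/2)
obs 4: x=1 → posterior Gamma(21, 19/2)
obs 5: x=4 → posterior Gamma(25, 21/2)
obs 6: x=3 → posterior Gamma(28, 23/2)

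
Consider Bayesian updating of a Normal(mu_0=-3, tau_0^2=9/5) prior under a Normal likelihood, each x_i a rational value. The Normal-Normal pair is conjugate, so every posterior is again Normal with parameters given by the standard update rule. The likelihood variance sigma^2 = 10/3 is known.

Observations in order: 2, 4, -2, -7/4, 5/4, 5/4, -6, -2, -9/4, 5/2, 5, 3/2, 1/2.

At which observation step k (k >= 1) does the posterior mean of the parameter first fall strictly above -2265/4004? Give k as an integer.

obs 1: x=2 → posterior Normal(-96/77, 90/77)
obs 2: x=4 → posterior Normal(3/26, 45/52)
obs 3: x=-2 → posterior Normal(-42/131, 90/131)
obs 4: x=-7/4 → posterior Normal(-357/632, 45/79)
obs 5: x=5/4 → posterior Normal(-3/10, 18/37)
obs 6: x=5/4 → posterior Normal(-87/848, 45/106)
obs 7: x=-6 → posterior Normal(-735/956, 90/239)
obs 8: x=-2 → posterior Normal(-951/1064, 45/133)
obs 9: x=-9/4 → posterior Normal(-597/586, 90/293)
obs 10: x=5/2 → posterior Normal(-231/320, 9/32)
obs 11: x=5 → posterior Normal(-96/347, 90/347)
obs 12: x=3/2 → posterior Normal(-111/748, 45/187)
obs 13: x=1/2 → posterior Normal(-42/401, 90/401)

k = 2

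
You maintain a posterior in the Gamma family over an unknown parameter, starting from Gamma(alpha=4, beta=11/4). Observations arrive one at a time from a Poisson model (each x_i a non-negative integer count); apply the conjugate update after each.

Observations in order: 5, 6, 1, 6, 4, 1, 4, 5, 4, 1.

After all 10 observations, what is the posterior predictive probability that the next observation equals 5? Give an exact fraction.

obs 1: x=5 → posterior Gamma(9, 15/4)
obs 2: x=6 → posterior Gamma(15, 19/4)
obs 3: x=1 → posterior Gamma(16, 23/4)
obs 4: x=6 → posterior Gamma(22, 27/4)
obs 5: x=4 → posterior Gamma(26, 31/4)
obs 6: x=1 → posterior Gamma(27, 35/4)
obs 7: x=4 → posterior Gamma(31, 39/4)
obs 8: x=5 → posterior Gamma(36, 43/4)
obs 9: x=4 → posterior Gamma(40, 47/4)
obs 10: x=1 → posterior Gamma(41, 51/4)

1164850092241534866092764547552040934203682517240209626092657690733490434579456/10358360737698014324749758939640548672321094081070214087958447635173797607421875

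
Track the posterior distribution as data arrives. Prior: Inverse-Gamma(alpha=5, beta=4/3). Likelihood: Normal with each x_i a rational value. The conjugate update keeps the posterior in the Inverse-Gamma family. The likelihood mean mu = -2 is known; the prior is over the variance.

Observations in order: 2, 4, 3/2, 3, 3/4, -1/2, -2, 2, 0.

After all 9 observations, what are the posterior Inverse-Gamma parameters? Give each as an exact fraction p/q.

alpha=19/2, beta=5843/96

obs 1: x=2 → posterior Inverse-Gamma(11/2, 28/3)
obs 2: x=4 → posterior Inverse-Gamma(6, 82/3)
obs 3: x=3/2 → posterior Inverse-Gamma(13/2, 803/24)
obs 4: x=3 → posterior Inverse-Gamma(7, 1103/24)
obs 5: x=3/4 → posterior Inverse-Gamma(15/2, 4775/96)
obs 6: x=-1/2 → posterior Inverse-Gamma(8, 4883/96)
obs 7: x=-2 → posterior Inverse-Gamma(17/2, 4883/96)
obs 8: x=2 → posterior Inverse-Gamma(9, 5651/96)
obs 9: x=0 → posterior Inverse-Gamma(19/2, 5843/96)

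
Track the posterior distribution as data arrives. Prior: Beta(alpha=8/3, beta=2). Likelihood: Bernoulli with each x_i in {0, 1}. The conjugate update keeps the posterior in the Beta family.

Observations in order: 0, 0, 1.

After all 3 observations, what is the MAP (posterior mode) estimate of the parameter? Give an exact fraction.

obs 1: x=0 → posterior Beta(8/3, 3)
obs 2: x=0 → posterior Beta(8/3, 4)
obs 3: x=1 → posterior Beta(11/3, 4)

8/17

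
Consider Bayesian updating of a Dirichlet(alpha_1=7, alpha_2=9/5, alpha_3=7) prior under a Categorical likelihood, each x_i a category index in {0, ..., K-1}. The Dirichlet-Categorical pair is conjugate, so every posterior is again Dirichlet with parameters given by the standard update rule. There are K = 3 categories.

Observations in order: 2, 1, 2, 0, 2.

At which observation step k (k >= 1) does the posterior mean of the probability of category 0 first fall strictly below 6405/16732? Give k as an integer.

obs 1: x=2 → posterior Dirichlet(7, 9/5, 8)
obs 2: x=1 → posterior Dirichlet(7, 14/5, 8)
obs 3: x=2 → posterior Dirichlet(7, 14/5, 9)
obs 4: x=0 → posterior Dirichlet(8, 14/5, 9)
obs 5: x=2 → posterior Dirichlet(8, 14/5, 10)

k = 3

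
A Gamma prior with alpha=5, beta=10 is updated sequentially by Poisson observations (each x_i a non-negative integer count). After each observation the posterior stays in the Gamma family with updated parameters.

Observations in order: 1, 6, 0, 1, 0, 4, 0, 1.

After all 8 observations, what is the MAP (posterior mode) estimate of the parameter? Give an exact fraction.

obs 1: x=1 → posterior Gamma(6, 11)
obs 2: x=6 → posterior Gamma(12, 12)
obs 3: x=0 → posterior Gamma(12, 13)
obs 4: x=1 → posterior Gamma(13, 14)
obs 5: x=0 → posterior Gamma(13, 15)
obs 6: x=4 → posterior Gamma(17, 16)
obs 7: x=0 → posterior Gamma(17, 17)
obs 8: x=1 → posterior Gamma(18, 18)

17/18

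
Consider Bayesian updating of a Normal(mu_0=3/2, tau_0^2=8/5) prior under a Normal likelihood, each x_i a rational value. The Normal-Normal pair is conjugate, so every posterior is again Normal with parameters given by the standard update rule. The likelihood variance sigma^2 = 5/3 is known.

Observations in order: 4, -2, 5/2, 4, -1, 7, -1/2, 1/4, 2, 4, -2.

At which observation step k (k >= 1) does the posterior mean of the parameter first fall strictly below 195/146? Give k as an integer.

k = 2

obs 1: x=4 → posterior Normal(267/98, 40/49)
obs 2: x=-2 → posterior Normal(171/146, 40/73)
obs 3: x=5/2 → posterior Normal(3/2, 40/97)
obs 4: x=4 → posterior Normal(483/242, 40/121)
obs 5: x=-1 → posterior Normal(3/2, 8/29)
obs 6: x=7 → posterior Normal(771/338, 40/169)
obs 7: x=-1/2 → posterior Normal(747/386, 40/193)
obs 8: x=1/4 → posterior Normal(759/434, 40/217)
obs 9: x=2 → posterior Normal(855/482, 40/241)
obs 10: x=4 → posterior Normal(1047/530, 8/53)
obs 11: x=-2 → posterior Normal(951/578, 40/289)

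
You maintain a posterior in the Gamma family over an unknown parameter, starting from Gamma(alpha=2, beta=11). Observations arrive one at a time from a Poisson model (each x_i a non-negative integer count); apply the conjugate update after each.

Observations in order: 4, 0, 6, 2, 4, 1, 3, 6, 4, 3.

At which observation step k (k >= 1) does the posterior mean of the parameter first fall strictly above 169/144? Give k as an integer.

obs 1: x=4 → posterior Gamma(6, 12)
obs 2: x=0 → posterior Gamma(6, 13)
obs 3: x=6 → posterior Gamma(12, 14)
obs 4: x=2 → posterior Gamma(14, 15)
obs 5: x=4 → posterior Gamma(18, 16)
obs 6: x=1 → posterior Gamma(19, 17)
obs 7: x=3 → posterior Gamma(22, 18)
obs 8: x=6 → posterior Gamma(28, 19)
obs 9: x=4 → posterior Gamma(32, 20)
obs 10: x=3 → posterior Gamma(35, 21)

k = 7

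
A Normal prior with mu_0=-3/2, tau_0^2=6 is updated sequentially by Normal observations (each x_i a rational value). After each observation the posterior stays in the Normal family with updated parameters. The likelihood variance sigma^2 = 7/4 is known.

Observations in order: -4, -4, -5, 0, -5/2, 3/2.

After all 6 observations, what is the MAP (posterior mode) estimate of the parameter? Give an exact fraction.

-693/302

obs 1: x=-4 → posterior Normal(-213/62, 42/31)
obs 2: x=-4 → posterior Normal(-81/22, 42/55)
obs 3: x=-5 → posterior Normal(-645/158, 42/79)
obs 4: x=0 → posterior Normal(-645/206, 42/103)
obs 5: x=-5/2 → posterior Normal(-765/254, 42/127)
obs 6: x=3/2 → posterior Normal(-693/302, 42/151)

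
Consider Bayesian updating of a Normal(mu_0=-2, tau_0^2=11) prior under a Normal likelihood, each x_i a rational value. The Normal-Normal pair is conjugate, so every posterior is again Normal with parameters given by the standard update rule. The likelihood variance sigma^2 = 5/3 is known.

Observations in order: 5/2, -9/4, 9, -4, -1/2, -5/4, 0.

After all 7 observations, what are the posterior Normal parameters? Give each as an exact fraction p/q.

obs 1: x=5/2 → posterior Normal(145/76, 55/38)
obs 2: x=-9/4 → posterior Normal(-7/284, 55/71)
obs 3: x=9 → posterior Normal(1181/416, 55/104)
obs 4: x=-4 → posterior Normal(653/548, 55/137)
obs 5: x=-1/2 → posterior Normal(587/680, 11/34)
obs 6: x=-5/4 → posterior Normal(211/406, 55/203)
obs 7: x=0 → posterior Normal(211/472, 55/236)

mu_0=211/472, tau_0^2=55/236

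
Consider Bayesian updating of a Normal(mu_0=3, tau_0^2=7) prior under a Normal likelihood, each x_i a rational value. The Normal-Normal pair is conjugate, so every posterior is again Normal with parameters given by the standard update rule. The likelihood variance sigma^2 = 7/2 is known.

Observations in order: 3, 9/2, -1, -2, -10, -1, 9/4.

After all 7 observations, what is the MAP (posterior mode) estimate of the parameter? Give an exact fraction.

obs 1: x=3 → posterior Normal(3, 7/3)
obs 2: x=9/2 → posterior Normal(18/5, 7/5)
obs 3: x=-1 → posterior Normal(16/7, 1)
obs 4: x=-2 → posterior Normal(4/3, 7/9)
obs 5: x=-10 → posterior Normal(-8/11, 7/11)
obs 6: x=-1 → posterior Normal(-10/13, 7/13)
obs 7: x=9/4 → posterior Normal(-11/30, 7/15)

-11/30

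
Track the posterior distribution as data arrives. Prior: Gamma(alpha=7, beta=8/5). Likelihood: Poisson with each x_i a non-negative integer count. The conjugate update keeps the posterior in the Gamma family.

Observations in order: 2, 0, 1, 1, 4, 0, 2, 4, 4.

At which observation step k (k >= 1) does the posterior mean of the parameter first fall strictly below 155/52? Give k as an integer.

k = 2

obs 1: x=2 → posterior Gamma(9, 13/5)
obs 2: x=0 → posterior Gamma(9, 18/5)
obs 3: x=1 → posterior Gamma(10, 23/5)
obs 4: x=1 → posterior Gamma(11, 28/5)
obs 5: x=4 → posterior Gamma(15, 33/5)
obs 6: x=0 → posterior Gamma(15, 38/5)
obs 7: x=2 → posterior Gamma(17, 43/5)
obs 8: x=4 → posterior Gamma(21, 48/5)
obs 9: x=4 → posterior Gamma(25, 53/5)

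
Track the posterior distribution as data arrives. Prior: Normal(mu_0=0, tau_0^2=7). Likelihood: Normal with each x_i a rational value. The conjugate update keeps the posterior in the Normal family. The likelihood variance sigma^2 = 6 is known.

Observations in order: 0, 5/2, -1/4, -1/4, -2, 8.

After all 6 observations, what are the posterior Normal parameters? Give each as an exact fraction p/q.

mu_0=7/6, tau_0^2=7/8

obs 1: x=0 → posterior Normal(0, 42/13)
obs 2: x=5/2 → posterior Normal(7/8, 21/10)
obs 3: x=-1/4 → posterior Normal(7/12, 14/9)
obs 4: x=-1/4 → posterior Normal(7/17, 21/17)
obs 5: x=-2 → posterior Normal(0, 42/41)
obs 6: x=8 → posterior Normal(7/6, 7/8)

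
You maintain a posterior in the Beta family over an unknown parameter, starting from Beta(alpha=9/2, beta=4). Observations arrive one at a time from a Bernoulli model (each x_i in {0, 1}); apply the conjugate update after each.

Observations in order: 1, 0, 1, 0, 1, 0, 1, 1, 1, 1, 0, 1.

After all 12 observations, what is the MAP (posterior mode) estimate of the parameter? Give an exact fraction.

obs 1: x=1 → posterior Beta(11/2, 4)
obs 2: x=0 → posterior Beta(11/2, 5)
obs 3: x=1 → posterior Beta(13/2, 5)
obs 4: x=0 → posterior Beta(13/2, 6)
obs 5: x=1 → posterior Beta(15/2, 6)
obs 6: x=0 → posterior Beta(15/2, 7)
obs 7: x=1 → posterior Beta(17/2, 7)
obs 8: x=1 → posterior Beta(19/2, 7)
obs 9: x=1 → posterior Beta(21/2, 7)
obs 10: x=1 → posterior Beta(23/2, 7)
obs 11: x=0 → posterior Beta(23/2, 8)
obs 12: x=1 → posterior Beta(25/2, 8)

23/37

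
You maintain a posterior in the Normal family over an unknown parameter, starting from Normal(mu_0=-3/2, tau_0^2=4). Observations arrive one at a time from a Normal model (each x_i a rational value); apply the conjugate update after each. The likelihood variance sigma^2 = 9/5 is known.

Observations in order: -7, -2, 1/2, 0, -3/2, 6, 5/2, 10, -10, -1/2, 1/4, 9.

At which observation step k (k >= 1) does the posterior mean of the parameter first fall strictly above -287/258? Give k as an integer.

k = 6

obs 1: x=-7 → posterior Normal(-307/58, 36/29)
obs 2: x=-2 → posterior Normal(-387/98, 36/49)
obs 3: x=1/2 → posterior Normal(-367/138, 12/23)
obs 4: x=0 → posterior Normal(-367/178, 36/89)
obs 5: x=-3/2 → posterior Normal(-427/218, 36/109)
obs 6: x=6 → posterior Normal(-187/258, 12/43)
obs 7: x=5/2 → posterior Normal(-87/298, 36/149)
obs 8: x=10 → posterior Normal(313/338, 36/169)
obs 9: x=-10 → posterior Normal(-29/126, 4/21)
obs 10: x=-1/2 → posterior Normal(-107/418, 36/209)
obs 11: x=1/4 → posterior Normal(-97/458, 36/229)
obs 12: x=9 → posterior Normal(263/498, 12/83)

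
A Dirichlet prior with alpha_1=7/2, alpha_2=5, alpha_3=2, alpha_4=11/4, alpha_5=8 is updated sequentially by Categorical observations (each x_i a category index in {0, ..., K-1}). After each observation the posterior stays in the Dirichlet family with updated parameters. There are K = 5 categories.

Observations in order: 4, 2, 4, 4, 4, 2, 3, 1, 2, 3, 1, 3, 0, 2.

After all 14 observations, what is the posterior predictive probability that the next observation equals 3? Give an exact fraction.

obs 1: x=4 → posterior Dirichlet(7/2, 5, 2, 11/4, 9)
obs 2: x=2 → posterior Dirichlet(7/2, 5, 3, 11/4, 9)
obs 3: x=4 → posterior Dirichlet(7/2, 5, 3, 11/4, 10)
obs 4: x=4 → posterior Dirichlet(7/2, 5, 3, 11/4, 11)
obs 5: x=4 → posterior Dirichlet(7/2, 5, 3, 11/4, 12)
obs 6: x=2 → posterior Dirichlet(7/2, 5, 4, 11/4, 12)
obs 7: x=3 → posterior Dirichlet(7/2, 5, 4, 15/4, 12)
obs 8: x=1 → posterior Dirichlet(7/2, 6, 4, 15/4, 12)
obs 9: x=2 → posterior Dirichlet(7/2, 6, 5, 15/4, 12)
obs 10: x=3 → posterior Dirichlet(7/2, 6, 5, 19/4, 12)
obs 11: x=1 → posterior Dirichlet(7/2, 7, 5, 19/4, 12)
obs 12: x=3 → posterior Dirichlet(7/2, 7, 5, 23/4, 12)
obs 13: x=0 → posterior Dirichlet(9/2, 7, 5, 23/4, 12)
obs 14: x=2 → posterior Dirichlet(9/2, 7, 6, 23/4, 12)

23/141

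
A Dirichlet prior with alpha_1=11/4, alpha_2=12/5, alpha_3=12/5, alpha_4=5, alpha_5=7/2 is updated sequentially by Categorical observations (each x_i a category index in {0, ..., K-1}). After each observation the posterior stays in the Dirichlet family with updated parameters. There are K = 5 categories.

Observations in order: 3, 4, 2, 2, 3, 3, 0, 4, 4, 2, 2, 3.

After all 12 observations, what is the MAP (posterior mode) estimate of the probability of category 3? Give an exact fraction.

obs 1: x=3 → posterior Dirichlet(11/4, 12/5, 12/5, 6, 7/2)
obs 2: x=4 → posterior Dirichlet(11/4, 12/5, 12/5, 6, 9/2)
obs 3: x=2 → posterior Dirichlet(11/4, 12/5, 17/5, 6, 9/2)
obs 4: x=2 → posterior Dirichlet(11/4, 12/5, 22/5, 6, 9/2)
obs 5: x=3 → posterior Dirichlet(11/4, 12/5, 22/5, 7, 9/2)
obs 6: x=3 → posterior Dirichlet(11/4, 12/5, 22/5, 8, 9/2)
obs 7: x=0 → posterior Dirichlet(15/4, 12/5, 22/5, 8, 9/2)
obs 8: x=4 → posterior Dirichlet(15/4, 12/5, 22/5, 8, 11/2)
obs 9: x=4 → posterior Dirichlet(15/4, 12/5, 22/5, 8, 13/2)
obs 10: x=2 → posterior Dirichlet(15/4, 12/5, 27/5, 8, 13/2)
obs 11: x=2 → posterior Dirichlet(15/4, 12/5, 32/5, 8, 13/2)
obs 12: x=3 → posterior Dirichlet(15/4, 12/5, 32/5, 9, 13/2)

160/461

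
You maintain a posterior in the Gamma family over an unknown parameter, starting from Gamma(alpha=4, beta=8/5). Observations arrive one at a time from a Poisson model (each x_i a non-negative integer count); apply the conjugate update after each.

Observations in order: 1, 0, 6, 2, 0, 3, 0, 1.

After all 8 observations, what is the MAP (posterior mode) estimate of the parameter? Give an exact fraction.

5/3

obs 1: x=1 → posterior Gamma(5, 13/5)
obs 2: x=0 → posterior Gamma(5, 18/5)
obs 3: x=6 → posterior Gamma(11, 23/5)
obs 4: x=2 → posterior Gamma(13, 28/5)
obs 5: x=0 → posterior Gamma(13, 33/5)
obs 6: x=3 → posterior Gamma(16, 38/5)
obs 7: x=0 → posterior Gamma(16, 43/5)
obs 8: x=1 → posterior Gamma(17, 48/5)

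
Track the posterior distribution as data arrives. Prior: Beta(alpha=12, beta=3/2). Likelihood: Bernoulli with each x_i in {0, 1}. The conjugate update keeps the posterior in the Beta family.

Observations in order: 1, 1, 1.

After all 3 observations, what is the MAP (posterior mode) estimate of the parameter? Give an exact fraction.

28/29

obs 1: x=1 → posterior Beta(13, 3/2)
obs 2: x=1 → posterior Beta(14, 3/2)
obs 3: x=1 → posterior Beta(15, 3/2)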